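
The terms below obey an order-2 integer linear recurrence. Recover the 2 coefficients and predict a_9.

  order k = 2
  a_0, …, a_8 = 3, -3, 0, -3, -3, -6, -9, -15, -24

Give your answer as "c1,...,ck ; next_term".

  a_2 = 1·-3 + 1·3 = 0
  a_3 = 1·0 + 1·-3 = -3
  a_4 = 1·-3 + 1·0 = -3
  a_5 = 1·-3 + 1·-3 = -6
  a_6 = 1·-6 + 1·-3 = -9
  a_7 = 1·-9 + 1·-6 = -15
  a_8 = 1·-15 + 1·-9 = -24
  a_9 = 1·-24 + 1·-15 = -39

1,1 ; -39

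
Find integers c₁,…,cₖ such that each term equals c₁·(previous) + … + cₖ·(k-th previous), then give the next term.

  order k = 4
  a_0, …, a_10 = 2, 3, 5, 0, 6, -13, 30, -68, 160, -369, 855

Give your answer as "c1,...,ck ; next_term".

  a_4 = -1·0 + 2·5 + -2·3 + 1·2 = 6
  a_5 = -1·6 + 2·0 + -2·5 + 1·3 = -13
  a_6 = -1·-13 + 2·6 + -2·0 + 1·5 = 30
  a_7 = -1·30 + 2·-13 + -2·6 + 1·0 = -68
  a_8 = -1·-68 + 2·30 + -2·-13 + 1·6 = 160
  a_9 = -1·160 + 2·-68 + -2·30 + 1·-13 = -369
  a_10 = -1·-369 + 2·160 + -2·-68 + 1·30 = 855
  a_11 = -1·855 + 2·-369 + -2·160 + 1·-68 = -1981

-1,2,-2,1 ; -1981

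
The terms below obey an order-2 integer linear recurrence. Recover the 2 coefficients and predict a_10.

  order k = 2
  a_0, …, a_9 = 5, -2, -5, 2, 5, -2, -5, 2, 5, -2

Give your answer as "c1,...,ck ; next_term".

  a_2 = 0·-2 + -1·5 = -5
  a_3 = 0·-5 + -1·-2 = 2
  a_4 = 0·2 + -1·-5 = 5
  a_5 = 0·5 + -1·2 = -2
  a_6 = 0·-2 + -1·5 = -5
  a_7 = 0·-5 + -1·-2 = 2
  a_8 = 0·2 + -1·-5 = 5
  a_9 = 0·5 + -1·2 = -2
  a_10 = 0·-2 + -1·5 = -5

0,-1 ; -5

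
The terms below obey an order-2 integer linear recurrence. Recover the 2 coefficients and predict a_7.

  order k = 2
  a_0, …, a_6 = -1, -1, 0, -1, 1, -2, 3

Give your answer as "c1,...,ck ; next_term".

-1,1 ; -5

  a_2 = -1·-1 + 1·-1 = 0
  a_3 = -1·0 + 1·-1 = -1
  a_4 = -1·-1 + 1·0 = 1
  a_5 = -1·1 + 1·-1 = -2
  a_6 = -1·-2 + 1·1 = 3
  a_7 = -1·3 + 1·-2 = -5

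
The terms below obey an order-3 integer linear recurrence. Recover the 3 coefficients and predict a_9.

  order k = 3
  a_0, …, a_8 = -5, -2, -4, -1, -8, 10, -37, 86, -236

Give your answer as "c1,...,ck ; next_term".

  a_3 = -2·-4 + 2·-2 + 1·-5 = -1
  a_4 = -2·-1 + 2·-4 + 1·-2 = -8
  a_5 = -2·-8 + 2·-1 + 1·-4 = 10
  a_6 = -2·10 + 2·-8 + 1·-1 = -37
  a_7 = -2·-37 + 2·10 + 1·-8 = 86
  a_8 = -2·86 + 2·-37 + 1·10 = -236
  a_9 = -2·-236 + 2·86 + 1·-37 = 607

-2,2,1 ; 607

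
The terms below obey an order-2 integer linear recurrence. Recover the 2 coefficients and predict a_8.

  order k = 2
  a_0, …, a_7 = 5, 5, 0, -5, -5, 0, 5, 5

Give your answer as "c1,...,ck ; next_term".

1,-1 ; 0

  a_2 = 1·5 + -1·5 = 0
  a_3 = 1·0 + -1·5 = -5
  a_4 = 1·-5 + -1·0 = -5
  a_5 = 1·-5 + -1·-5 = 0
  a_6 = 1·0 + -1·-5 = 5
  a_7 = 1·5 + -1·0 = 5
  a_8 = 1·5 + -1·5 = 0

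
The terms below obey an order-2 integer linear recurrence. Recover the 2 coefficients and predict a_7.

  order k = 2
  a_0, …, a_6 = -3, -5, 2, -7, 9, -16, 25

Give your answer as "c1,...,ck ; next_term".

-1,1 ; -41

  a_2 = -1·-5 + 1·-3 = 2
  a_3 = -1·2 + 1·-5 = -7
  a_4 = -1·-7 + 1·2 = 9
  a_5 = -1·9 + 1·-7 = -16
  a_6 = -1·-16 + 1·9 = 25
  a_7 = -1·25 + 1·-16 = -41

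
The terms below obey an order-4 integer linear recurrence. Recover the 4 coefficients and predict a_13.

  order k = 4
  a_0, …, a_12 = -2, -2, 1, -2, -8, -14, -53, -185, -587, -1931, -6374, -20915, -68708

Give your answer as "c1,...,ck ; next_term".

3,0,4,-3 ; -225827

  a_4 = 3·-2 + 0·1 + 4·-2 + -3·-2 = -8
  a_5 = 3·-8 + 0·-2 + 4·1 + -3·-2 = -14
  a_6 = 3·-14 + 0·-8 + 4·-2 + -3·1 = -53
  a_7 = 3·-53 + 0·-14 + 4·-8 + -3·-2 = -185
  a_8 = 3·-185 + 0·-53 + 4·-14 + -3·-8 = -587
  a_9 = 3·-587 + 0·-185 + 4·-53 + -3·-14 = -1931
  a_10 = 3·-1931 + 0·-587 + 4·-185 + -3·-53 = -6374
  a_11 = 3·-6374 + 0·-1931 + 4·-587 + -3·-185 = -20915
  a_12 = 3·-20915 + 0·-6374 + 4·-1931 + -3·-587 = -68708
  a_13 = 3·-68708 + 0·-20915 + 4·-6374 + -3·-1931 = -225827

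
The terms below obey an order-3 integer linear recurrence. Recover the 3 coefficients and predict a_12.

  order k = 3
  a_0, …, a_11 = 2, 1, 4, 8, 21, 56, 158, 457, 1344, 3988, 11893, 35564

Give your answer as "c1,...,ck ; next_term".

4,-2,-3 ; 106506

  a_3 = 4·4 + -2·1 + -3·2 = 8
  a_4 = 4·8 + -2·4 + -3·1 = 21
  a_5 = 4·21 + -2·8 + -3·4 = 56
  a_6 = 4·56 + -2·21 + -3·8 = 158
  a_7 = 4·158 + -2·56 + -3·21 = 457
  a_8 = 4·457 + -2·158 + -3·56 = 1344
  a_9 = 4·1344 + -2·457 + -3·158 = 3988
  a_10 = 4·3988 + -2·1344 + -3·457 = 11893
  a_11 = 4·11893 + -2·3988 + -3·1344 = 35564
  a_12 = 4·35564 + -2·11893 + -3·3988 = 106506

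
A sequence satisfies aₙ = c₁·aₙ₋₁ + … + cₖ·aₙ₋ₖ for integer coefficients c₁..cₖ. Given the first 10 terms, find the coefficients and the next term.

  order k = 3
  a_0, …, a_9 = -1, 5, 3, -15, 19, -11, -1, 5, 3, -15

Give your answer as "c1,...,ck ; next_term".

-2,-2,-1 ; 19

  a_3 = -2·3 + -2·5 + -1·-1 = -15
  a_4 = -2·-15 + -2·3 + -1·5 = 19
  a_5 = -2·19 + -2·-15 + -1·3 = -11
  a_6 = -2·-11 + -2·19 + -1·-15 = -1
  a_7 = -2·-1 + -2·-11 + -1·19 = 5
  a_8 = -2·5 + -2·-1 + -1·-11 = 3
  a_9 = -2·3 + -2·5 + -1·-1 = -15
  a_10 = -2·-15 + -2·3 + -1·5 = 19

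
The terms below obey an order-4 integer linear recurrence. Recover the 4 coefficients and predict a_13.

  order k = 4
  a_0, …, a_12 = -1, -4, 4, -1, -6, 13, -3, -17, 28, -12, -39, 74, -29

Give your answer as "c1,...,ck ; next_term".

0,-1,1,-2 ; -89

  a_4 = 0·-1 + -1·4 + 1·-4 + -2·-1 = -6
  a_5 = 0·-6 + -1·-1 + 1·4 + -2·-4 = 13
  a_6 = 0·13 + -1·-6 + 1·-1 + -2·4 = -3
  a_7 = 0·-3 + -1·13 + 1·-6 + -2·-1 = -17
  a_8 = 0·-17 + -1·-3 + 1·13 + -2·-6 = 28
  a_9 = 0·28 + -1·-17 + 1·-3 + -2·13 = -12
  a_10 = 0·-12 + -1·28 + 1·-17 + -2·-3 = -39
  a_11 = 0·-39 + -1·-12 + 1·28 + -2·-17 = 74
  a_12 = 0·74 + -1·-39 + 1·-12 + -2·28 = -29
  a_13 = 0·-29 + -1·74 + 1·-39 + -2·-12 = -89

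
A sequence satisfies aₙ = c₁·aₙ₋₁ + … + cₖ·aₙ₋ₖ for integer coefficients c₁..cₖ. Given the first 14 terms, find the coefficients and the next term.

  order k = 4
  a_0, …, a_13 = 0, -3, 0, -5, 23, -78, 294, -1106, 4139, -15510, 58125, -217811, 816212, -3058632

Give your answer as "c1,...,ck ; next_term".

-4,-1,-1,-3 ; 11461752

  a_4 = -4·-5 + -1·0 + -1·-3 + -3·0 = 23
  a_5 = -4·23 + -1·-5 + -1·0 + -3·-3 = -78
  a_6 = -4·-78 + -1·23 + -1·-5 + -3·0 = 294
  a_7 = -4·294 + -1·-78 + -1·23 + -3·-5 = -1106
  a_8 = -4·-1106 + -1·294 + -1·-78 + -3·23 = 4139
  a_9 = -4·4139 + -1·-1106 + -1·294 + -3·-78 = -15510
  a_10 = -4·-15510 + -1·4139 + -1·-1106 + -3·294 = 58125
  a_11 = -4·58125 + -1·-15510 + -1·4139 + -3·-1106 = -217811
  a_12 = -4·-217811 + -1·58125 + -1·-15510 + -3·4139 = 816212
  a_13 = -4·816212 + -1·-217811 + -1·58125 + -3·-15510 = -3058632
  a_14 = -4·-3058632 + -1·816212 + -1·-217811 + -3·58125 = 11461752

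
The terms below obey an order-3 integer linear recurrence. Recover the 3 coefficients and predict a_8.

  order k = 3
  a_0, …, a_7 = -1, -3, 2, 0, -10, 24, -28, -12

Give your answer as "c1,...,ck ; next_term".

-2,-2,2 ; 128

  a_3 = -2·2 + -2·-3 + 2·-1 = 0
  a_4 = -2·0 + -2·2 + 2·-3 = -10
  a_5 = -2·-10 + -2·0 + 2·2 = 24
  a_6 = -2·24 + -2·-10 + 2·0 = -28
  a_7 = -2·-28 + -2·24 + 2·-10 = -12
  a_8 = -2·-12 + -2·-28 + 2·24 = 128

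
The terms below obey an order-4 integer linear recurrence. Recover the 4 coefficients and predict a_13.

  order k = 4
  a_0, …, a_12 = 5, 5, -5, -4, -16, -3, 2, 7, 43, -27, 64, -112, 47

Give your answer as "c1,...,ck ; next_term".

  a_4 = -1·-4 + 1·-5 + 0·5 + -3·5 = -16
  a_5 = -1·-16 + 1·-4 + 0·-5 + -3·5 = -3
  a_6 = -1·-3 + 1·-16 + 0·-4 + -3·-5 = 2
  a_7 = -1·2 + 1·-3 + 0·-16 + -3·-4 = 7
  a_8 = -1·7 + 1·2 + 0·-3 + -3·-16 = 43
  a_9 = -1·43 + 1·7 + 0·2 + -3·-3 = -27
  a_10 = -1·-27 + 1·43 + 0·7 + -3·2 = 64
  a_11 = -1·64 + 1·-27 + 0·43 + -3·7 = -112
  a_12 = -1·-112 + 1·64 + 0·-27 + -3·43 = 47
  a_13 = -1·47 + 1·-112 + 0·64 + -3·-27 = -78

-1,1,0,-3 ; -78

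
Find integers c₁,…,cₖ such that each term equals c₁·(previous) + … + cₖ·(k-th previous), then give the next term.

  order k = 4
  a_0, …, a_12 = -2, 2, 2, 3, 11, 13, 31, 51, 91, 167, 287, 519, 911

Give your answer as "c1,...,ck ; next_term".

1,2,0,-2 ; 1615

  a_4 = 1·3 + 2·2 + 0·2 + -2·-2 = 11
  a_5 = 1·11 + 2·3 + 0·2 + -2·2 = 13
  a_6 = 1·13 + 2·11 + 0·3 + -2·2 = 31
  a_7 = 1·31 + 2·13 + 0·11 + -2·3 = 51
  a_8 = 1·51 + 2·31 + 0·13 + -2·11 = 91
  a_9 = 1·91 + 2·51 + 0·31 + -2·13 = 167
  a_10 = 1·167 + 2·91 + 0·51 + -2·31 = 287
  a_11 = 1·287 + 2·167 + 0·91 + -2·51 = 519
  a_12 = 1·519 + 2·287 + 0·167 + -2·91 = 911
  a_13 = 1·911 + 2·519 + 0·287 + -2·167 = 1615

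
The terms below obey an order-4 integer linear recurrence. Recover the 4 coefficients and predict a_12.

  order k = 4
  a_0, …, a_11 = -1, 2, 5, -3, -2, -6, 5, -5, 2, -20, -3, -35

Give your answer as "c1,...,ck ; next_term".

  a_4 = 1·-3 + 1·5 + -1·2 + 2·-1 = -2
  a_5 = 1·-2 + 1·-3 + -1·5 + 2·2 = -6
  a_6 = 1·-6 + 1·-2 + -1·-3 + 2·5 = 5
  a_7 = 1·5 + 1·-6 + -1·-2 + 2·-3 = -5
  a_8 = 1·-5 + 1·5 + -1·-6 + 2·-2 = 2
  a_9 = 1·2 + 1·-5 + -1·5 + 2·-6 = -20
  a_10 = 1·-20 + 1·2 + -1·-5 + 2·5 = -3
  a_11 = 1·-3 + 1·-20 + -1·2 + 2·-5 = -35
  a_12 = 1·-35 + 1·-3 + -1·-20 + 2·2 = -14

1,1,-1,2 ; -14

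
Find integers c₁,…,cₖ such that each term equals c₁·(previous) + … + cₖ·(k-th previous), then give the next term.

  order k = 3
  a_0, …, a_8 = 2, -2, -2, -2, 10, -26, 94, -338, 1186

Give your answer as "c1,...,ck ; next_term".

  a_3 = -3·-2 + 1·-2 + -3·2 = -2
  a_4 = -3·-2 + 1·-2 + -3·-2 = 10
  a_5 = -3·10 + 1·-2 + -3·-2 = -26
  a_6 = -3·-26 + 1·10 + -3·-2 = 94
  a_7 = -3·94 + 1·-26 + -3·10 = -338
  a_8 = -3·-338 + 1·94 + -3·-26 = 1186
  a_9 = -3·1186 + 1·-338 + -3·94 = -4178

-3,1,-3 ; -4178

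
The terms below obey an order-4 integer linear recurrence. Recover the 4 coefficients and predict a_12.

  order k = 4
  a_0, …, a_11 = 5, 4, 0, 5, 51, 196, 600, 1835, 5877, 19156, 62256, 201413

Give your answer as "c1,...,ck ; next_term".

4,-4,4,3 ; 650883

  a_4 = 4·5 + -4·0 + 4·4 + 3·5 = 51
  a_5 = 4·51 + -4·5 + 4·0 + 3·4 = 196
  a_6 = 4·196 + -4·51 + 4·5 + 3·0 = 600
  a_7 = 4·600 + -4·196 + 4·51 + 3·5 = 1835
  a_8 = 4·1835 + -4·600 + 4·196 + 3·51 = 5877
  a_9 = 4·5877 + -4·1835 + 4·600 + 3·196 = 19156
  a_10 = 4·19156 + -4·5877 + 4·1835 + 3·600 = 62256
  a_11 = 4·62256 + -4·19156 + 4·5877 + 3·1835 = 201413
  a_12 = 4·201413 + -4·62256 + 4·19156 + 3·5877 = 650883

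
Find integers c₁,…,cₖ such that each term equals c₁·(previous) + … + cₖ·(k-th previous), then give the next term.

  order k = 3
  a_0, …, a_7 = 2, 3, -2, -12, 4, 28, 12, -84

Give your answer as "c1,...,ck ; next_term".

  a_3 = -1·-2 + -2·3 + -4·2 = -12
  a_4 = -1·-12 + -2·-2 + -4·3 = 4
  a_5 = -1·4 + -2·-12 + -4·-2 = 28
  a_6 = -1·28 + -2·4 + -4·-12 = 12
  a_7 = -1·12 + -2·28 + -4·4 = -84
  a_8 = -1·-84 + -2·12 + -4·28 = -52

-1,-2,-4 ; -52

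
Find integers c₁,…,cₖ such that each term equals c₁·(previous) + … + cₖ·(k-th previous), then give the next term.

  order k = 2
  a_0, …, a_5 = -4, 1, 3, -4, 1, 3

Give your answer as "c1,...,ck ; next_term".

-1,-1 ; -4

  a_2 = -1·1 + -1·-4 = 3
  a_3 = -1·3 + -1·1 = -4
  a_4 = -1·-4 + -1·3 = 1
  a_5 = -1·1 + -1·-4 = 3
  a_6 = -1·3 + -1·1 = -4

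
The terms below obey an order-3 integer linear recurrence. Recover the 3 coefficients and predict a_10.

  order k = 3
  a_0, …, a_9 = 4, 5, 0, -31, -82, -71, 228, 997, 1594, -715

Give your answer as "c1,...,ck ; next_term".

  a_3 = 2·0 + -3·5 + -4·4 = -31
  a_4 = 2·-31 + -3·0 + -4·5 = -82
  a_5 = 2·-82 + -3·-31 + -4·0 = -71
  a_6 = 2·-71 + -3·-82 + -4·-31 = 228
  a_7 = 2·228 + -3·-71 + -4·-82 = 997
  a_8 = 2·997 + -3·228 + -4·-71 = 1594
  a_9 = 2·1594 + -3·997 + -4·228 = -715
  a_10 = 2·-715 + -3·1594 + -4·997 = -10200

2,-3,-4 ; -10200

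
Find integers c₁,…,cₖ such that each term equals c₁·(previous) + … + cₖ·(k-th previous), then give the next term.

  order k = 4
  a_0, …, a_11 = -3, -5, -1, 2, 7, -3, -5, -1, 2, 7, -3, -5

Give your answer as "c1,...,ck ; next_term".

-1,-1,-1,-1 ; -1

  a_4 = -1·2 + -1·-1 + -1·-5 + -1·-3 = 7
  a_5 = -1·7 + -1·2 + -1·-1 + -1·-5 = -3
  a_6 = -1·-3 + -1·7 + -1·2 + -1·-1 = -5
  a_7 = -1·-5 + -1·-3 + -1·7 + -1·2 = -1
  a_8 = -1·-1 + -1·-5 + -1·-3 + -1·7 = 2
  a_9 = -1·2 + -1·-1 + -1·-5 + -1·-3 = 7
  a_10 = -1·7 + -1·2 + -1·-1 + -1·-5 = -3
  a_11 = -1·-3 + -1·7 + -1·2 + -1·-1 = -5
  a_12 = -1·-5 + -1·-3 + -1·7 + -1·2 = -1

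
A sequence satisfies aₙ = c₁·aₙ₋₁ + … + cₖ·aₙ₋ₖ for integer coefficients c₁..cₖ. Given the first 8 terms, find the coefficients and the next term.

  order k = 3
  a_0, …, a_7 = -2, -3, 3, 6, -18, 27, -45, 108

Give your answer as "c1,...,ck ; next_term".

-3,-3,-3 ; -270

  a_3 = -3·3 + -3·-3 + -3·-2 = 6
  a_4 = -3·6 + -3·3 + -3·-3 = -18
  a_5 = -3·-18 + -3·6 + -3·3 = 27
  a_6 = -3·27 + -3·-18 + -3·6 = -45
  a_7 = -3·-45 + -3·27 + -3·-18 = 108
  a_8 = -3·108 + -3·-45 + -3·27 = -270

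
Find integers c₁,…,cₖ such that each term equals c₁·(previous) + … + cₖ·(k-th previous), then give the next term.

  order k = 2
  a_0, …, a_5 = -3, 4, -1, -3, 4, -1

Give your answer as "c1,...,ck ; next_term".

-1,-1 ; -3

  a_2 = -1·4 + -1·-3 = -1
  a_3 = -1·-1 + -1·4 = -3
  a_4 = -1·-3 + -1·-1 = 4
  a_5 = -1·4 + -1·-3 = -1
  a_6 = -1·-1 + -1·4 = -3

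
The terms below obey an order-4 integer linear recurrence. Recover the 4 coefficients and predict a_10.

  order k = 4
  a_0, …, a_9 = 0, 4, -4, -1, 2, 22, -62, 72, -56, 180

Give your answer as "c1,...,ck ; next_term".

  a_4 = -2·-1 + -2·-4 + -2·4 + 4·0 = 2
  a_5 = -2·2 + -2·-1 + -2·-4 + 4·4 = 22
  a_6 = -2·22 + -2·2 + -2·-1 + 4·-4 = -62
  a_7 = -2·-62 + -2·22 + -2·2 + 4·-1 = 72
  a_8 = -2·72 + -2·-62 + -2·22 + 4·2 = -56
  a_9 = -2·-56 + -2·72 + -2·-62 + 4·22 = 180
  a_10 = -2·180 + -2·-56 + -2·72 + 4·-62 = -640

-2,-2,-2,4 ; -640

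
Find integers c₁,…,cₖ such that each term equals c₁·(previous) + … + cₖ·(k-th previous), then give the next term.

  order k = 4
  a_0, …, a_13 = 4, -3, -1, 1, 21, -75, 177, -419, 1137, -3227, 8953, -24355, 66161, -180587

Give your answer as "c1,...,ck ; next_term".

-3,-2,-2,4 ; 493961

  a_4 = -3·1 + -2·-1 + -2·-3 + 4·4 = 21
  a_5 = -3·21 + -2·1 + -2·-1 + 4·-3 = -75
  a_6 = -3·-75 + -2·21 + -2·1 + 4·-1 = 177
  a_7 = -3·177 + -2·-75 + -2·21 + 4·1 = -419
  a_8 = -3·-419 + -2·177 + -2·-75 + 4·21 = 1137
  a_9 = -3·1137 + -2·-419 + -2·177 + 4·-75 = -3227
  a_10 = -3·-3227 + -2·1137 + -2·-419 + 4·177 = 8953
  a_11 = -3·8953 + -2·-3227 + -2·1137 + 4·-419 = -24355
  a_12 = -3·-24355 + -2·8953 + -2·-3227 + 4·1137 = 66161
  a_13 = -3·66161 + -2·-24355 + -2·8953 + 4·-3227 = -180587
  a_14 = -3·-180587 + -2·66161 + -2·-24355 + 4·8953 = 493961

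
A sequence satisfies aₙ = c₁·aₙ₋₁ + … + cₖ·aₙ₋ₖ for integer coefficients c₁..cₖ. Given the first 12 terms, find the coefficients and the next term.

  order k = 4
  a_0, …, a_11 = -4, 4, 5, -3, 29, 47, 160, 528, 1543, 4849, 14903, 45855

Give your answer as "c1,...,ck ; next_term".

  a_4 = 2·-3 + 3·5 + 2·4 + -3·-4 = 29
  a_5 = 2·29 + 3·-3 + 2·5 + -3·4 = 47
  a_6 = 2·47 + 3·29 + 2·-3 + -3·5 = 160
  a_7 = 2·160 + 3·47 + 2·29 + -3·-3 = 528
  a_8 = 2·528 + 3·160 + 2·47 + -3·29 = 1543
  a_9 = 2·1543 + 3·528 + 2·160 + -3·47 = 4849
  a_10 = 2·4849 + 3·1543 + 2·528 + -3·160 = 14903
  a_11 = 2·14903 + 3·4849 + 2·1543 + -3·528 = 45855
  a_12 = 2·45855 + 3·14903 + 2·4849 + -3·1543 = 141488

2,3,2,-3 ; 141488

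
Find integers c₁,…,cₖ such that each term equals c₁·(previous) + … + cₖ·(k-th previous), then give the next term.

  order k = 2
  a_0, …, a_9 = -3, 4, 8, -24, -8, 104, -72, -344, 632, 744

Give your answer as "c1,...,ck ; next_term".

-1,-4 ; -3272

  a_2 = -1·4 + -4·-3 = 8
  a_3 = -1·8 + -4·4 = -24
  a_4 = -1·-24 + -4·8 = -8
  a_5 = -1·-8 + -4·-24 = 104
  a_6 = -1·104 + -4·-8 = -72
  a_7 = -1·-72 + -4·104 = -344
  a_8 = -1·-344 + -4·-72 = 632
  a_9 = -1·632 + -4·-344 = 744
  a_10 = -1·744 + -4·632 = -3272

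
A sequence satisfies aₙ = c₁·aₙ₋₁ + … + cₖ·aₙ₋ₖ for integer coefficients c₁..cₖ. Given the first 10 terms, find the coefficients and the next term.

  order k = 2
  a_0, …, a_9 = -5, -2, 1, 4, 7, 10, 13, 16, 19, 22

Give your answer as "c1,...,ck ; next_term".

2,-1 ; 25

  a_2 = 2·-2 + -1·-5 = 1
  a_3 = 2·1 + -1·-2 = 4
  a_4 = 2·4 + -1·1 = 7
  a_5 = 2·7 + -1·4 = 10
  a_6 = 2·10 + -1·7 = 13
  a_7 = 2·13 + -1·10 = 16
  a_8 = 2·16 + -1·13 = 19
  a_9 = 2·19 + -1·16 = 22
  a_10 = 2·22 + -1·19 = 25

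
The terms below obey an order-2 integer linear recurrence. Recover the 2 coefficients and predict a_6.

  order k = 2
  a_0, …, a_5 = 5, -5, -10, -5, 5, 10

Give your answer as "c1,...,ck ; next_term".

1,-1 ; 5

  a_2 = 1·-5 + -1·5 = -10
  a_3 = 1·-10 + -1·-5 = -5
  a_4 = 1·-5 + -1·-10 = 5
  a_5 = 1·5 + -1·-5 = 10
  a_6 = 1·10 + -1·5 = 5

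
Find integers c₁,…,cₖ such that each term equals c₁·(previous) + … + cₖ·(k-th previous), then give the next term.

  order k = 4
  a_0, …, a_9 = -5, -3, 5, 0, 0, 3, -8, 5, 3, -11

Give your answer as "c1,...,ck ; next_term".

  a_4 = -1·0 + -1·5 + 0·-3 + -1·-5 = 0
  a_5 = -1·0 + -1·0 + 0·5 + -1·-3 = 3
  a_6 = -1·3 + -1·0 + 0·0 + -1·5 = -8
  a_7 = -1·-8 + -1·3 + 0·0 + -1·0 = 5
  a_8 = -1·5 + -1·-8 + 0·3 + -1·0 = 3
  a_9 = -1·3 + -1·5 + 0·-8 + -1·3 = -11
  a_10 = -1·-11 + -1·3 + 0·5 + -1·-8 = 16

-1,-1,0,-1 ; 16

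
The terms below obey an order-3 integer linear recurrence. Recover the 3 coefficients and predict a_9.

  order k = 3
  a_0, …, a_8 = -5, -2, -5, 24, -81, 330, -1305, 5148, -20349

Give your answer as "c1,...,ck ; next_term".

-3,3,-3 ; 80406

  a_3 = -3·-5 + 3·-2 + -3·-5 = 24
  a_4 = -3·24 + 3·-5 + -3·-2 = -81
  a_5 = -3·-81 + 3·24 + -3·-5 = 330
  a_6 = -3·330 + 3·-81 + -3·24 = -1305
  a_7 = -3·-1305 + 3·330 + -3·-81 = 5148
  a_8 = -3·5148 + 3·-1305 + -3·330 = -20349
  a_9 = -3·-20349 + 3·5148 + -3·-1305 = 80406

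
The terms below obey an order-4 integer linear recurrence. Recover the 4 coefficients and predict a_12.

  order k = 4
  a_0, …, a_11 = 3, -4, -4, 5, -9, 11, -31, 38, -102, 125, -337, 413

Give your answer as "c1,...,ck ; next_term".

  a_4 = 0·5 + 3·-4 + 0·-4 + 1·3 = -9
  a_5 = 0·-9 + 3·5 + 0·-4 + 1·-4 = 11
  a_6 = 0·11 + 3·-9 + 0·5 + 1·-4 = -31
  a_7 = 0·-31 + 3·11 + 0·-9 + 1·5 = 38
  a_8 = 0·38 + 3·-31 + 0·11 + 1·-9 = -102
  a_9 = 0·-102 + 3·38 + 0·-31 + 1·11 = 125
  a_10 = 0·125 + 3·-102 + 0·38 + 1·-31 = -337
  a_11 = 0·-337 + 3·125 + 0·-102 + 1·38 = 413
  a_12 = 0·413 + 3·-337 + 0·125 + 1·-102 = -1113

0,3,0,1 ; -1113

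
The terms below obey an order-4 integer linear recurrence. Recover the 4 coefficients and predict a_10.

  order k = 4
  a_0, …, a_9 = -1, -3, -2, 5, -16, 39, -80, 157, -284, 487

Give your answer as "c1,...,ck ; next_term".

-2,1,2,-2 ; -784

  a_4 = -2·5 + 1·-2 + 2·-3 + -2·-1 = -16
  a_5 = -2·-16 + 1·5 + 2·-2 + -2·-3 = 39
  a_6 = -2·39 + 1·-16 + 2·5 + -2·-2 = -80
  a_7 = -2·-80 + 1·39 + 2·-16 + -2·5 = 157
  a_8 = -2·157 + 1·-80 + 2·39 + -2·-16 = -284
  a_9 = -2·-284 + 1·157 + 2·-80 + -2·39 = 487
  a_10 = -2·487 + 1·-284 + 2·157 + -2·-80 = -784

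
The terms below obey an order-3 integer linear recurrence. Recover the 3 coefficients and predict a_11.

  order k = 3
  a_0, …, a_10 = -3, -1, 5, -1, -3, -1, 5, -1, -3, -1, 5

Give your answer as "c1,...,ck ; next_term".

  a_3 = -1·5 + -1·-1 + -1·-3 = -1
  a_4 = -1·-1 + -1·5 + -1·-1 = -3
  a_5 = -1·-3 + -1·-1 + -1·5 = -1
  a_6 = -1·-1 + -1·-3 + -1·-1 = 5
  a_7 = -1·5 + -1·-1 + -1·-3 = -1
  a_8 = -1·-1 + -1·5 + -1·-1 = -3
  a_9 = -1·-3 + -1·-1 + -1·5 = -1
  a_10 = -1·-1 + -1·-3 + -1·-1 = 5
  a_11 = -1·5 + -1·-1 + -1·-3 = -1

-1,-1,-1 ; -1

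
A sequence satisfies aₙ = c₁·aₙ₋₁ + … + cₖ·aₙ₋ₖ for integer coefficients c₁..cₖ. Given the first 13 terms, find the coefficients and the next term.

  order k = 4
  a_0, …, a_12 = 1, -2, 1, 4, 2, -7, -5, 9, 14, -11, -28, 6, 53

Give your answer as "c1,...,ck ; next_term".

0,-1,-1,1 ; 11

  a_4 = 0·4 + -1·1 + -1·-2 + 1·1 = 2
  a_5 = 0·2 + -1·4 + -1·1 + 1·-2 = -7
  a_6 = 0·-7 + -1·2 + -1·4 + 1·1 = -5
  a_7 = 0·-5 + -1·-7 + -1·2 + 1·4 = 9
  a_8 = 0·9 + -1·-5 + -1·-7 + 1·2 = 14
  a_9 = 0·14 + -1·9 + -1·-5 + 1·-7 = -11
  a_10 = 0·-11 + -1·14 + -1·9 + 1·-5 = -28
  a_11 = 0·-28 + -1·-11 + -1·14 + 1·9 = 6
  a_12 = 0·6 + -1·-28 + -1·-11 + 1·14 = 53
  a_13 = 0·53 + -1·6 + -1·-28 + 1·-11 = 11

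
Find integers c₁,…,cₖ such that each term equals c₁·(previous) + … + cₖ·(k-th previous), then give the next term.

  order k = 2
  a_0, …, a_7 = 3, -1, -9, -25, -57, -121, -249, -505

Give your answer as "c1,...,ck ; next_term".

  a_2 = 3·-1 + -2·3 = -9
  a_3 = 3·-9 + -2·-1 = -25
  a_4 = 3·-25 + -2·-9 = -57
  a_5 = 3·-57 + -2·-25 = -121
  a_6 = 3·-121 + -2·-57 = -249
  a_7 = 3·-249 + -2·-121 = -505
  a_8 = 3·-505 + -2·-249 = -1017

3,-2 ; -1017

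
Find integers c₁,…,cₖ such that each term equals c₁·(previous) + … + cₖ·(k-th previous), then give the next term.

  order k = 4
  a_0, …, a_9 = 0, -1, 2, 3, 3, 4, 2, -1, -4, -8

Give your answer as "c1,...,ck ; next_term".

  a_4 = 1·3 + 0·2 + 0·-1 + -1·0 = 3
  a_5 = 1·3 + 0·3 + 0·2 + -1·-1 = 4
  a_6 = 1·4 + 0·3 + 0·3 + -1·2 = 2
  a_7 = 1·2 + 0·4 + 0·3 + -1·3 = -1
  a_8 = 1·-1 + 0·2 + 0·4 + -1·3 = -4
  a_9 = 1·-4 + 0·-1 + 0·2 + -1·4 = -8
  a_10 = 1·-8 + 0·-4 + 0·-1 + -1·2 = -10

1,0,0,-1 ; -10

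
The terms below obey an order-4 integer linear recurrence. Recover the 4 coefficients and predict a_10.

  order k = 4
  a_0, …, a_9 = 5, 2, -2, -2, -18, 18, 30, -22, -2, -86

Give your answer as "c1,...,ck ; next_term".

-1,-2,-2,-4 ; 14

  a_4 = -1·-2 + -2·-2 + -2·2 + -4·5 = -18
  a_5 = -1·-18 + -2·-2 + -2·-2 + -4·2 = 18
  a_6 = -1·18 + -2·-18 + -2·-2 + -4·-2 = 30
  a_7 = -1·30 + -2·18 + -2·-18 + -4·-2 = -22
  a_8 = -1·-22 + -2·30 + -2·18 + -4·-18 = -2
  a_9 = -1·-2 + -2·-22 + -2·30 + -4·18 = -86
  a_10 = -1·-86 + -2·-2 + -2·-22 + -4·30 = 14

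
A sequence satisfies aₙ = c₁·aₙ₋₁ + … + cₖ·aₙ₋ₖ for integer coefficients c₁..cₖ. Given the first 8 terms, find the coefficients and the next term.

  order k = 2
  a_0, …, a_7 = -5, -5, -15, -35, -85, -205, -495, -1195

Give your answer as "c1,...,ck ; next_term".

2,1 ; -2885

  a_2 = 2·-5 + 1·-5 = -15
  a_3 = 2·-15 + 1·-5 = -35
  a_4 = 2·-35 + 1·-15 = -85
  a_5 = 2·-85 + 1·-35 = -205
  a_6 = 2·-205 + 1·-85 = -495
  a_7 = 2·-495 + 1·-205 = -1195
  a_8 = 2·-1195 + 1·-495 = -2885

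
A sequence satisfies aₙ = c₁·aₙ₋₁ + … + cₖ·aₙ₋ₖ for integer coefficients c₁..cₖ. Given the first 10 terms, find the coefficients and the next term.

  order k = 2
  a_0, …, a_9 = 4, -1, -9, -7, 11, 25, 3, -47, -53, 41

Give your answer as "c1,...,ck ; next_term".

  a_2 = 1·-1 + -2·4 = -9
  a_3 = 1·-9 + -2·-1 = -7
  a_4 = 1·-7 + -2·-9 = 11
  a_5 = 1·11 + -2·-7 = 25
  a_6 = 1·25 + -2·11 = 3
  a_7 = 1·3 + -2·25 = -47
  a_8 = 1·-47 + -2·3 = -53
  a_9 = 1·-53 + -2·-47 = 41
  a_10 = 1·41 + -2·-53 = 147

1,-2 ; 147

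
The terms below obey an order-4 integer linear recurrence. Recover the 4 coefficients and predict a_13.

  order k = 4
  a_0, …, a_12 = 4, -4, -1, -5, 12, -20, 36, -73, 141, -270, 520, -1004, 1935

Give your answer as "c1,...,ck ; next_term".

  a_4 = -1·-5 + 1·-1 + -1·-4 + 1·4 = 12
  a_5 = -1·12 + 1·-5 + -1·-1 + 1·-4 = -20
  a_6 = -1·-20 + 1·12 + -1·-5 + 1·-1 = 36
  a_7 = -1·36 + 1·-20 + -1·12 + 1·-5 = -73
  a_8 = -1·-73 + 1·36 + -1·-20 + 1·12 = 141
  a_9 = -1·141 + 1·-73 + -1·36 + 1·-20 = -270
  a_10 = -1·-270 + 1·141 + -1·-73 + 1·36 = 520
  a_11 = -1·520 + 1·-270 + -1·141 + 1·-73 = -1004
  a_12 = -1·-1004 + 1·520 + -1·-270 + 1·141 = 1935
  a_13 = -1·1935 + 1·-1004 + -1·520 + 1·-270 = -3729

-1,1,-1,1 ; -3729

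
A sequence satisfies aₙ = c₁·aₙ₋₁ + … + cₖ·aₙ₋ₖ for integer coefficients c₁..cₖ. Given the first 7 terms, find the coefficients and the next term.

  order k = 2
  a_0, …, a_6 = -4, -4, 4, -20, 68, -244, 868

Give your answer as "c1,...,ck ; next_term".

-3,2 ; -3092

  a_2 = -3·-4 + 2·-4 = 4
  a_3 = -3·4 + 2·-4 = -20
  a_4 = -3·-20 + 2·4 = 68
  a_5 = -3·68 + 2·-20 = -244
  a_6 = -3·-244 + 2·68 = 868
  a_7 = -3·868 + 2·-244 = -3092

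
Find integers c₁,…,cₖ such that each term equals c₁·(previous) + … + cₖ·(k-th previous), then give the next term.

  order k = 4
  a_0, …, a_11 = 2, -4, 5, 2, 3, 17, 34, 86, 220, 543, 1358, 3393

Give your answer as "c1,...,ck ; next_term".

  a_4 = 2·2 + 1·5 + 1·-4 + -1·2 = 3
  a_5 = 2·3 + 1·2 + 1·5 + -1·-4 = 17
  a_6 = 2·17 + 1·3 + 1·2 + -1·5 = 34
  a_7 = 2·34 + 1·17 + 1·3 + -1·2 = 86
  a_8 = 2·86 + 1·34 + 1·17 + -1·3 = 220
  a_9 = 2·220 + 1·86 + 1·34 + -1·17 = 543
  a_10 = 2·543 + 1·220 + 1·86 + -1·34 = 1358
  a_11 = 2·1358 + 1·543 + 1·220 + -1·86 = 3393
  a_12 = 2·3393 + 1·1358 + 1·543 + -1·220 = 8467

2,1,1,-1 ; 8467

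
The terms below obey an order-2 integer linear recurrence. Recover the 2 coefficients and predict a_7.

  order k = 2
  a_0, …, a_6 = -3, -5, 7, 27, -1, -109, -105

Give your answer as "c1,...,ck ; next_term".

  a_2 = 1·-5 + -4·-3 = 7
  a_3 = 1·7 + -4·-5 = 27
  a_4 = 1·27 + -4·7 = -1
  a_5 = 1·-1 + -4·27 = -109
  a_6 = 1·-109 + -4·-1 = -105
  a_7 = 1·-105 + -4·-109 = 331

1,-4 ; 331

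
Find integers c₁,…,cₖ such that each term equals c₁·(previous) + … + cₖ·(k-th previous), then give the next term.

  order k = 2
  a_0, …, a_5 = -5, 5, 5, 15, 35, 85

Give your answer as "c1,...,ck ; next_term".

  a_2 = 2·5 + 1·-5 = 5
  a_3 = 2·5 + 1·5 = 15
  a_4 = 2·15 + 1·5 = 35
  a_5 = 2·35 + 1·15 = 85
  a_6 = 2·85 + 1·35 = 205

2,1 ; 205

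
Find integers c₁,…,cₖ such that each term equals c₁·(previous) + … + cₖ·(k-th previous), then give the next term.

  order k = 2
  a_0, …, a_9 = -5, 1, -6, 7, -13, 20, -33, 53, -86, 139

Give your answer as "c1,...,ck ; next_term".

-1,1 ; -225

  a_2 = -1·1 + 1·-5 = -6
  a_3 = -1·-6 + 1·1 = 7
  a_4 = -1·7 + 1·-6 = -13
  a_5 = -1·-13 + 1·7 = 20
  a_6 = -1·20 + 1·-13 = -33
  a_7 = -1·-33 + 1·20 = 53
  a_8 = -1·53 + 1·-33 = -86
  a_9 = -1·-86 + 1·53 = 139
  a_10 = -1·139 + 1·-86 = -225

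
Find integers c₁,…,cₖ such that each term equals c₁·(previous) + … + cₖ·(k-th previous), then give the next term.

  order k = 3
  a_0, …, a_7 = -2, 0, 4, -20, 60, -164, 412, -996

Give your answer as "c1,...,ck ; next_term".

-3,0,4 ; 2332

  a_3 = -3·4 + 0·0 + 4·-2 = -20
  a_4 = -3·-20 + 0·4 + 4·0 = 60
  a_5 = -3·60 + 0·-20 + 4·4 = -164
  a_6 = -3·-164 + 0·60 + 4·-20 = 412
  a_7 = -3·412 + 0·-164 + 4·60 = -996
  a_8 = -3·-996 + 0·412 + 4·-164 = 2332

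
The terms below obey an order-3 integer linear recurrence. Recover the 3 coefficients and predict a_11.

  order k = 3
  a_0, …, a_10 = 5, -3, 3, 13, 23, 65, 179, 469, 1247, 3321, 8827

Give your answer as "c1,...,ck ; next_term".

  a_3 = 2·3 + 1·-3 + 2·5 = 13
  a_4 = 2·13 + 1·3 + 2·-3 = 23
  a_5 = 2·23 + 1·13 + 2·3 = 65
  a_6 = 2·65 + 1·23 + 2·13 = 179
  a_7 = 2·179 + 1·65 + 2·23 = 469
  a_8 = 2·469 + 1·179 + 2·65 = 1247
  a_9 = 2·1247 + 1·469 + 2·179 = 3321
  a_10 = 2·3321 + 1·1247 + 2·469 = 8827
  a_11 = 2·8827 + 1·3321 + 2·1247 = 23469

2,1,2 ; 23469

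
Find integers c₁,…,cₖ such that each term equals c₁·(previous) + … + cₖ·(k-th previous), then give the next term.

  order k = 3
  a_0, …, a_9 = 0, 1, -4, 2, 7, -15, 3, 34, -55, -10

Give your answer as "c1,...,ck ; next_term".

-1,-2,1 ; 154

  a_3 = -1·-4 + -2·1 + 1·0 = 2
  a_4 = -1·2 + -2·-4 + 1·1 = 7
  a_5 = -1·7 + -2·2 + 1·-4 = -15
  a_6 = -1·-15 + -2·7 + 1·2 = 3
  a_7 = -1·3 + -2·-15 + 1·7 = 34
  a_8 = -1·34 + -2·3 + 1·-15 = -55
  a_9 = -1·-55 + -2·34 + 1·3 = -10
  a_10 = -1·-10 + -2·-55 + 1·34 = 154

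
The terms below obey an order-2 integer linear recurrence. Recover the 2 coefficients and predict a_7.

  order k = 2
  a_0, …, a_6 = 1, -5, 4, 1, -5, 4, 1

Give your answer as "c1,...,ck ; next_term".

-1,-1 ; -5

  a_2 = -1·-5 + -1·1 = 4
  a_3 = -1·4 + -1·-5 = 1
  a_4 = -1·1 + -1·4 = -5
  a_5 = -1·-5 + -1·1 = 4
  a_6 = -1·4 + -1·-5 = 1
  a_7 = -1·1 + -1·4 = -5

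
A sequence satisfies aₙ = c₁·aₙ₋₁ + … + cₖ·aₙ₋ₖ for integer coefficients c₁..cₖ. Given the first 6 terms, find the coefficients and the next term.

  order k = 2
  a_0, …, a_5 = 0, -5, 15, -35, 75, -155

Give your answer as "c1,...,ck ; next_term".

  a_2 = -3·-5 + -2·0 = 15
  a_3 = -3·15 + -2·-5 = -35
  a_4 = -3·-35 + -2·15 = 75
  a_5 = -3·75 + -2·-35 = -155
  a_6 = -3·-155 + -2·75 = 315

-3,-2 ; 315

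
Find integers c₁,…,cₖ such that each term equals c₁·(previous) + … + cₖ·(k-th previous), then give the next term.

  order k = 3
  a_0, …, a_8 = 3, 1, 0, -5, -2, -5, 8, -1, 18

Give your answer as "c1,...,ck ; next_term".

0,1,-2 ; -17

  a_3 = 0·0 + 1·1 + -2·3 = -5
  a_4 = 0·-5 + 1·0 + -2·1 = -2
  a_5 = 0·-2 + 1·-5 + -2·0 = -5
  a_6 = 0·-5 + 1·-2 + -2·-5 = 8
  a_7 = 0·8 + 1·-5 + -2·-2 = -1
  a_8 = 0·-1 + 1·8 + -2·-5 = 18
  a_9 = 0·18 + 1·-1 + -2·8 = -17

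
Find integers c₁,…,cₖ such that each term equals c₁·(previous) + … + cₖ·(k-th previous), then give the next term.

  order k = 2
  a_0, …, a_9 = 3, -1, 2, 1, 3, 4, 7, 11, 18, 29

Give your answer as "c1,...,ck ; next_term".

  a_2 = 1·-1 + 1·3 = 2
  a_3 = 1·2 + 1·-1 = 1
  a_4 = 1·1 + 1·2 = 3
  a_5 = 1·3 + 1·1 = 4
  a_6 = 1·4 + 1·3 = 7
  a_7 = 1·7 + 1·4 = 11
  a_8 = 1·11 + 1·7 = 18
  a_9 = 1·18 + 1·11 = 29
  a_10 = 1·29 + 1·18 = 47

1,1 ; 47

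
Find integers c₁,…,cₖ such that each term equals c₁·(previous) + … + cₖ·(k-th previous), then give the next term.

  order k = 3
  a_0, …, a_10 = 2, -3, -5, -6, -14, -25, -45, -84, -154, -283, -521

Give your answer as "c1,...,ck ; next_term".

1,1,1 ; -958

  a_3 = 1·-5 + 1·-3 + 1·2 = -6
  a_4 = 1·-6 + 1·-5 + 1·-3 = -14
  a_5 = 1·-14 + 1·-6 + 1·-5 = -25
  a_6 = 1·-25 + 1·-14 + 1·-6 = -45
  a_7 = 1·-45 + 1·-25 + 1·-14 = -84
  a_8 = 1·-84 + 1·-45 + 1·-25 = -154
  a_9 = 1·-154 + 1·-84 + 1·-45 = -283
  a_10 = 1·-283 + 1·-154 + 1·-84 = -521
  a_11 = 1·-521 + 1·-283 + 1·-154 = -958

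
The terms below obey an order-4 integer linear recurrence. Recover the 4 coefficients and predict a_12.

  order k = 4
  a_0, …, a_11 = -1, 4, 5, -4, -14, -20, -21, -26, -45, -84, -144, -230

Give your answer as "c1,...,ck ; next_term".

2,-1,0,1 ; -361

  a_4 = 2·-4 + -1·5 + 0·4 + 1·-1 = -14
  a_5 = 2·-14 + -1·-4 + 0·5 + 1·4 = -20
  a_6 = 2·-20 + -1·-14 + 0·-4 + 1·5 = -21
  a_7 = 2·-21 + -1·-20 + 0·-14 + 1·-4 = -26
  a_8 = 2·-26 + -1·-21 + 0·-20 + 1·-14 = -45
  a_9 = 2·-45 + -1·-26 + 0·-21 + 1·-20 = -84
  a_10 = 2·-84 + -1·-45 + 0·-26 + 1·-21 = -144
  a_11 = 2·-144 + -1·-84 + 0·-45 + 1·-26 = -230
  a_12 = 2·-230 + -1·-144 + 0·-84 + 1·-45 = -361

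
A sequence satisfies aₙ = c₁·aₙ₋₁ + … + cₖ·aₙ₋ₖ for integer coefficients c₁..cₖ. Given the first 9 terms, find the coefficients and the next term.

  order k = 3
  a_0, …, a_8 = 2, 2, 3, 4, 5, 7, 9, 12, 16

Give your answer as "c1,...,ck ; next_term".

0,1,1 ; 21

  a_3 = 0·3 + 1·2 + 1·2 = 4
  a_4 = 0·4 + 1·3 + 1·2 = 5
  a_5 = 0·5 + 1·4 + 1·3 = 7
  a_6 = 0·7 + 1·5 + 1·4 = 9
  a_7 = 0·9 + 1·7 + 1·5 = 12
  a_8 = 0·12 + 1·9 + 1·7 = 16
  a_9 = 0·16 + 1·12 + 1·9 = 21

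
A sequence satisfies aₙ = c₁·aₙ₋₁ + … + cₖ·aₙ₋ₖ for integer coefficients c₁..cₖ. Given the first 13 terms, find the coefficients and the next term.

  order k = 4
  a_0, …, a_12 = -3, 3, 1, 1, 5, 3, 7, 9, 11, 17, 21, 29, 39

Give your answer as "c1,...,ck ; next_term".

1,1,0,-1 ; 51

  a_4 = 1·1 + 1·1 + 0·3 + -1·-3 = 5
  a_5 = 1·5 + 1·1 + 0·1 + -1·3 = 3
  a_6 = 1·3 + 1·5 + 0·1 + -1·1 = 7
  a_7 = 1·7 + 1·3 + 0·5 + -1·1 = 9
  a_8 = 1·9 + 1·7 + 0·3 + -1·5 = 11
  a_9 = 1·11 + 1·9 + 0·7 + -1·3 = 17
  a_10 = 1·17 + 1·11 + 0·9 + -1·7 = 21
  a_11 = 1·21 + 1·17 + 0·11 + -1·9 = 29
  a_12 = 1·29 + 1·21 + 0·17 + -1·11 = 39
  a_13 = 1·39 + 1·29 + 0·21 + -1·17 = 51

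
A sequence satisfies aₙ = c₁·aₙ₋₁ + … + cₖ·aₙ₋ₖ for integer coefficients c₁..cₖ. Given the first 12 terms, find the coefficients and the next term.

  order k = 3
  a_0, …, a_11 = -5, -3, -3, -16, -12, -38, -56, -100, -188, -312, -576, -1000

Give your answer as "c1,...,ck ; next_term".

  a_3 = 0·-3 + 2·-3 + 2·-5 = -16
  a_4 = 0·-16 + 2·-3 + 2·-3 = -12
  a_5 = 0·-12 + 2·-16 + 2·-3 = -38
  a_6 = 0·-38 + 2·-12 + 2·-16 = -56
  a_7 = 0·-56 + 2·-38 + 2·-12 = -100
  a_8 = 0·-100 + 2·-56 + 2·-38 = -188
  a_9 = 0·-188 + 2·-100 + 2·-56 = -312
  a_10 = 0·-312 + 2·-188 + 2·-100 = -576
  a_11 = 0·-576 + 2·-312 + 2·-188 = -1000
  a_12 = 0·-1000 + 2·-576 + 2·-312 = -1776

0,2,2 ; -1776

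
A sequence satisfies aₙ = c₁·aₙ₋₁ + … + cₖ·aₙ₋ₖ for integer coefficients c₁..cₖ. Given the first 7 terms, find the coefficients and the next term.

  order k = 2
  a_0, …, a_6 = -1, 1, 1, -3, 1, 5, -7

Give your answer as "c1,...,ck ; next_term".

  a_2 = -1·1 + -2·-1 = 1
  a_3 = -1·1 + -2·1 = -3
  a_4 = -1·-3 + -2·1 = 1
  a_5 = -1·1 + -2·-3 = 5
  a_6 = -1·5 + -2·1 = -7
  a_7 = -1·-7 + -2·5 = -3

-1,-2 ; -3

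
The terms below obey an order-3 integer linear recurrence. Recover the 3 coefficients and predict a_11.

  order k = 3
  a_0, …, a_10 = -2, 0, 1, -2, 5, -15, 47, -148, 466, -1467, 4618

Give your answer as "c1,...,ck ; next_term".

  a_3 = -4·1 + -3·0 + -1·-2 = -2
  a_4 = -4·-2 + -3·1 + -1·0 = 5
  a_5 = -4·5 + -3·-2 + -1·1 = -15
  a_6 = -4·-15 + -3·5 + -1·-2 = 47
  a_7 = -4·47 + -3·-15 + -1·5 = -148
  a_8 = -4·-148 + -3·47 + -1·-15 = 466
  a_9 = -4·466 + -3·-148 + -1·47 = -1467
  a_10 = -4·-1467 + -3·466 + -1·-148 = 4618
  a_11 = -4·4618 + -3·-1467 + -1·466 = -14537

-4,-3,-1 ; -14537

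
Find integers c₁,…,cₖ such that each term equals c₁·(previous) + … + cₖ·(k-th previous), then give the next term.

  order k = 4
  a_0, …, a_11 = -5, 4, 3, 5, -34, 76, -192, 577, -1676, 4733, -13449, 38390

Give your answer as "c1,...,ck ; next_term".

-2,1,-3,3 ; -109456

  a_4 = -2·5 + 1·3 + -3·4 + 3·-5 = -34
  a_5 = -2·-34 + 1·5 + -3·3 + 3·4 = 76
  a_6 = -2·76 + 1·-34 + -3·5 + 3·3 = -192
  a_7 = -2·-192 + 1·76 + -3·-34 + 3·5 = 577
  a_8 = -2·577 + 1·-192 + -3·76 + 3·-34 = -1676
  a_9 = -2·-1676 + 1·577 + -3·-192 + 3·76 = 4733
  a_10 = -2·4733 + 1·-1676 + -3·577 + 3·-192 = -13449
  a_11 = -2·-13449 + 1·4733 + -3·-1676 + 3·577 = 38390
  a_12 = -2·38390 + 1·-13449 + -3·4733 + 3·-1676 = -109456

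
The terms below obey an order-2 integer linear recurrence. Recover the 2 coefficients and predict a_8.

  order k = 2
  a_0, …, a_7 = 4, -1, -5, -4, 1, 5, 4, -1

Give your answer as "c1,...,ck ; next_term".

  a_2 = 1·-1 + -1·4 = -5
  a_3 = 1·-5 + -1·-1 = -4
  a_4 = 1·-4 + -1·-5 = 1
  a_5 = 1·1 + -1·-4 = 5
  a_6 = 1·5 + -1·1 = 4
  a_7 = 1·4 + -1·5 = -1
  a_8 = 1·-1 + -1·4 = -5

1,-1 ; -5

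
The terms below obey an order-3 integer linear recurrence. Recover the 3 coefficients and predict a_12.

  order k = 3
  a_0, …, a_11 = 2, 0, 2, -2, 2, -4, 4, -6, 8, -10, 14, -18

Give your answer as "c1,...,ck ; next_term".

  a_3 = 0·2 + 1·0 + -1·2 = -2
  a_4 = 0·-2 + 1·2 + -1·0 = 2
  a_5 = 0·2 + 1·-2 + -1·2 = -4
  a_6 = 0·-4 + 1·2 + -1·-2 = 4
  a_7 = 0·4 + 1·-4 + -1·2 = -6
  a_8 = 0·-6 + 1·4 + -1·-4 = 8
  a_9 = 0·8 + 1·-6 + -1·4 = -10
  a_10 = 0·-10 + 1·8 + -1·-6 = 14
  a_11 = 0·14 + 1·-10 + -1·8 = -18
  a_12 = 0·-18 + 1·14 + -1·-10 = 24

0,1,-1 ; 24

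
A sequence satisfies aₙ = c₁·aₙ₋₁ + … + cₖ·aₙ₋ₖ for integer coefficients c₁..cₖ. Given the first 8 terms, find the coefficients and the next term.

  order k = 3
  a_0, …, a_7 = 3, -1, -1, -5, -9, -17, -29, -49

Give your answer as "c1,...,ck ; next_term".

2,0,-1 ; -81

  a_3 = 2·-1 + 0·-1 + -1·3 = -5
  a_4 = 2·-5 + 0·-1 + -1·-1 = -9
  a_5 = 2·-9 + 0·-5 + -1·-1 = -17
  a_6 = 2·-17 + 0·-9 + -1·-5 = -29
  a_7 = 2·-29 + 0·-17 + -1·-9 = -49
  a_8 = 2·-49 + 0·-29 + -1·-17 = -81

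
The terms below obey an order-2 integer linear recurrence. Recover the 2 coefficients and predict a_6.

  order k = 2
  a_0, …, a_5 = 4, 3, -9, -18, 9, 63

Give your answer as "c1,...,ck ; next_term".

  a_2 = 1·3 + -3·4 = -9
  a_3 = 1·-9 + -3·3 = -18
  a_4 = 1·-18 + -3·-9 = 9
  a_5 = 1·9 + -3·-18 = 63
  a_6 = 1·63 + -3·9 = 36

1,-3 ; 36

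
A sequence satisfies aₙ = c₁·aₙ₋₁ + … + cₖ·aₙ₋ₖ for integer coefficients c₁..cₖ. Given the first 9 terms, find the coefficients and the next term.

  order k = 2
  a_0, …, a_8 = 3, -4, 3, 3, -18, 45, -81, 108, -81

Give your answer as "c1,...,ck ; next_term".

-3,-3 ; -81

  a_2 = -3·-4 + -3·3 = 3
  a_3 = -3·3 + -3·-4 = 3
  a_4 = -3·3 + -3·3 = -18
  a_5 = -3·-18 + -3·3 = 45
  a_6 = -3·45 + -3·-18 = -81
  a_7 = -3·-81 + -3·45 = 108
  a_8 = -3·108 + -3·-81 = -81
  a_9 = -3·-81 + -3·108 = -81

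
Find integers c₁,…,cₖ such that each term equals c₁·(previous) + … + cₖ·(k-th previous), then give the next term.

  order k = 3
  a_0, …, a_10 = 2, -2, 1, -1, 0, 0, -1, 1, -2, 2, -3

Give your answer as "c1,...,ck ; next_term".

-1,1,1 ; 3

  a_3 = -1·1 + 1·-2 + 1·2 = -1
  a_4 = -1·-1 + 1·1 + 1·-2 = 0
  a_5 = -1·0 + 1·-1 + 1·1 = 0
  a_6 = -1·0 + 1·0 + 1·-1 = -1
  a_7 = -1·-1 + 1·0 + 1·0 = 1
  a_8 = -1·1 + 1·-1 + 1·0 = -2
  a_9 = -1·-2 + 1·1 + 1·-1 = 2
  a_10 = -1·2 + 1·-2 + 1·1 = -3
  a_11 = -1·-3 + 1·2 + 1·-2 = 3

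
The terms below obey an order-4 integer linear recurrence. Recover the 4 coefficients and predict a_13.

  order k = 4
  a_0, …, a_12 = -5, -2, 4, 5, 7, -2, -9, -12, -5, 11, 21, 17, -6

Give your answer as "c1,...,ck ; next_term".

  a_4 = 0·5 + 0·4 + -1·-2 + -1·-5 = 7
  a_5 = 0·7 + 0·5 + -1·4 + -1·-2 = -2
  a_6 = 0·-2 + 0·7 + -1·5 + -1·4 = -9
  a_7 = 0·-9 + 0·-2 + -1·7 + -1·5 = -12
  a_8 = 0·-12 + 0·-9 + -1·-2 + -1·7 = -5
  a_9 = 0·-5 + 0·-12 + -1·-9 + -1·-2 = 11
  a_10 = 0·11 + 0·-5 + -1·-12 + -1·-9 = 21
  a_11 = 0·21 + 0·11 + -1·-5 + -1·-12 = 17
  a_12 = 0·17 + 0·21 + -1·11 + -1·-5 = -6
  a_13 = 0·-6 + 0·17 + -1·21 + -1·11 = -32

0,0,-1,-1 ; -32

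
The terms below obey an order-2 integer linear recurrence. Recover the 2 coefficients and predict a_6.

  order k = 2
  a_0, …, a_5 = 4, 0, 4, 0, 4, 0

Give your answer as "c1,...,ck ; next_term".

  a_2 = 0·0 + 1·4 = 4
  a_3 = 0·4 + 1·0 = 0
  a_4 = 0·0 + 1·4 = 4
  a_5 = 0·4 + 1·0 = 0
  a_6 = 0·0 + 1·4 = 4

0,1 ; 4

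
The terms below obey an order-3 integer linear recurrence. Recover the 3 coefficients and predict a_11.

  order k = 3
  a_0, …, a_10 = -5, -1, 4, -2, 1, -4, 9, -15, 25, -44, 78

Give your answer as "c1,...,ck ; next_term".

  a_3 = -2·4 + -1·-1 + -1·-5 = -2
  a_4 = -2·-2 + -1·4 + -1·-1 = 1
  a_5 = -2·1 + -1·-2 + -1·4 = -4
  a_6 = -2·-4 + -1·1 + -1·-2 = 9
  a_7 = -2·9 + -1·-4 + -1·1 = -15
  a_8 = -2·-15 + -1·9 + -1·-4 = 25
  a_9 = -2·25 + -1·-15 + -1·9 = -44
  a_10 = -2·-44 + -1·25 + -1·-15 = 78
  a_11 = -2·78 + -1·-44 + -1·25 = -137

-2,-1,-1 ; -137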